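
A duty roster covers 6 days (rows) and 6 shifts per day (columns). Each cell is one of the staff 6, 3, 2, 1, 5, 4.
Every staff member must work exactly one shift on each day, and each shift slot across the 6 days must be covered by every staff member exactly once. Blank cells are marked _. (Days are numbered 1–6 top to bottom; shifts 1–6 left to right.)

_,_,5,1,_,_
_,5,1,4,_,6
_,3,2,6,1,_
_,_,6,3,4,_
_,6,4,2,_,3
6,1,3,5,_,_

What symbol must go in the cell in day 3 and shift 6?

5

Day 4, shift 2: day 4 has {6, 3, 4} and shift 2 has {6, 3, 1, 5}, leaving only 2.
Day 1, shift 2: day 1 has {1, 5} and shift 2 has {6, 3, 2, 1, 5}, leaving only 4.
Day 1, shift 6: day 1 has {1, 5, 4} and shift 6 has {6, 3}, leaving only 2.
Day 1, shift 1: day 1 has {2, 1, 5, 4} and shift 1 has {6}, leaving only 3.
Day 1, shift 5: day 1 has {3, 2, 1, 5, 4} and shift 5 has {1, 4}, leaving only 6.
Day 2, shift 1: day 2 has {6, 1, 5, 4} and shift 1 has {6, 3}, leaving only 2.
Day 2, shift 5: day 2 has {6, 2, 1, 5, 4} and shift 5 has {6, 1, 4}, leaving only 3.
Day 5, shift 5: day 5 has {6, 3, 2, 4} and shift 5 has {6, 3, 1, 4}, leaving only 5.
Day 5, shift 1: day 5 has {6, 3, 2, 5, 4} and shift 1 has {6, 3, 2}, leaving only 1.
Day 4, shift 1: day 4 has {6, 3, 2, 4} and shift 1 has {6, 3, 2, 1}, leaving only 5.
Day 3, shift 1: day 3 has {6, 3, 2, 1} and shift 1 has {6, 3, 2, 1, 5}, leaving only 4.
Day 3 already has {6, 3, 2, 1, 4} and shift 6 already has {6, 3, 2}, so day 3, shift 6 must be 5.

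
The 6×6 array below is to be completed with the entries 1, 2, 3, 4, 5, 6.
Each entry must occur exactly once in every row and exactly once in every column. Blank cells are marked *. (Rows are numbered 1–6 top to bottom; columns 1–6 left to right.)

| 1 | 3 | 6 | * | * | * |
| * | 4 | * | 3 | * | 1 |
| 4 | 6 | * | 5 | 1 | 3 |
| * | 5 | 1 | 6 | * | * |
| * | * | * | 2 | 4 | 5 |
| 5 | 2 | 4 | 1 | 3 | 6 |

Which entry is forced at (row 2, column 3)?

Row 1, column 4: row 1 has {1, 3, 6} and column 4 has {1, 2, 3, 5, 6}, leaving only 4.
Row 1, column 6: row 1 has {1, 3, 4, 6} and column 6 has {1, 3, 5, 6}, leaving only 2.
Row 1, column 5: row 1 has {1, 2, 3, 4, 6} and column 5 has {1, 3, 4}, leaving only 5.
Row 3, column 3: row 3 has {1, 3, 4, 5, 6} and column 3 has {1, 4, 6}, leaving only 2.
Row 2 already has {1, 3, 4} and column 3 already has {1, 2, 4, 6}, so row 2, column 3 must be 5.

5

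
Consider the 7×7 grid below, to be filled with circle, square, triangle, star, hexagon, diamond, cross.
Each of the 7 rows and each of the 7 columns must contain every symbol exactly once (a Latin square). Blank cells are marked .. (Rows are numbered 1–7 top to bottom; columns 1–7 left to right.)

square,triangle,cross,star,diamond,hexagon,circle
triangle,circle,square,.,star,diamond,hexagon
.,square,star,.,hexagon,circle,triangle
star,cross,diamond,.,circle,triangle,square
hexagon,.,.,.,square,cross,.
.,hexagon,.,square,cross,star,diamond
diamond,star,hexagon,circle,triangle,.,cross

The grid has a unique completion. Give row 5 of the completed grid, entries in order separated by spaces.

Row 5, column 2: row 5 has {square, hexagon, cross} and column 2 has {circle, square, triangle, star, hexagon, cross}, leaving only diamond.
Row 5, column 4: row 5 has {square, hexagon, diamond, cross} and column 4 has {circle, square, star}, leaving only triangle.
Row 5, column 3: row 5 has {square, triangle, hexagon, diamond, cross} and column 3 has {square, star, hexagon, diamond, cross}, leaving only circle.
Row 5, column 7: row 5 has {circle, square, triangle, hexagon, diamond, cross} and column 7 has {circle, square, triangle, hexagon, diamond, cross}, leaving only star.
So row 5 reads: hexagon diamond circle triangle square cross star.

hexagon diamond circle triangle square cross star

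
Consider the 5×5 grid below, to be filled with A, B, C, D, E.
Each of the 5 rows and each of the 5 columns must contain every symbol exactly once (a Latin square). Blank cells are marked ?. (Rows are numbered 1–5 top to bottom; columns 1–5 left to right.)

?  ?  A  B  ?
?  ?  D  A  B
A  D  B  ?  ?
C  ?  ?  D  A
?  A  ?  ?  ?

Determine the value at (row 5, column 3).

C

Row 2, column 1: row 2 has {A, B, D} and column 1 has {A, C}, leaving only E.
Row 1, column 1: row 1 has {A, B} and column 1 has {A, C, E}, leaving only D.
Row 2, column 2: row 2 has {A, B, D, E} and column 2 has {A, D}, leaving only C.
Row 1, column 2: row 1 has {A, B, D} and column 2 has {A, C, D}, leaving only E.
Row 1, column 5: row 1 has {A, B, D, E} and column 5 has {A, B}, leaving only C.
Row 3, column 5: row 3 has {A, B, D} and column 5 has {A, B, C}, leaving only E.
Row 3, column 4: row 3 has {A, B, D, E} and column 4 has {A, B, D}, leaving only C.
Row 4, column 2: row 4 has {A, C, D} and column 2 has {A, C, D, E}, leaving only B.
Row 4, column 3: row 4 has {A, B, C, D} and column 3 has {A, B, D}, leaving only E.
Row 5 already has {A} and column 3 already has {A, B, D, E}, so row 5, column 3 must be C.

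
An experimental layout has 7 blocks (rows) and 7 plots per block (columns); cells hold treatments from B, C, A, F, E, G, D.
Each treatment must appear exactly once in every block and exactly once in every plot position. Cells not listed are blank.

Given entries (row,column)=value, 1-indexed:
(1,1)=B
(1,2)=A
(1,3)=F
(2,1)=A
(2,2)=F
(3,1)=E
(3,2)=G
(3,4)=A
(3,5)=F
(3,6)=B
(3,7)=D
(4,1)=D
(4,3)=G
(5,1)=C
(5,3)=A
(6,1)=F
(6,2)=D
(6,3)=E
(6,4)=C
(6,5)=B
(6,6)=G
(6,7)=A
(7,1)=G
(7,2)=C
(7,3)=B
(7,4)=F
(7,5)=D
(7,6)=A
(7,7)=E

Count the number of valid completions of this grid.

8

Block 1, plot 4: eliminating its block and plot leaves {E, G, D}.
Block 1, plot 5: eliminating its block and plot leaves {C, E, G}.
Block 1, plot 6: eliminating its block and plot leaves {C, E, D}.
Block 1, plot 7: eliminating its block and plot leaves {C, G}.
Block 2, plot 3: eliminating its block and plot leaves {C, D}.
Block 2, plot 4: eliminating its block and plot leaves {B, E, G, D}.
Block 2, plot 5: eliminating its block and plot leaves {C, E, G}.
Block 2, plot 6: eliminating its block and plot leaves {C, E, D}.
Block 2, plot 7: eliminating its block and plot leaves {B, C, G}.
Block 3, plot 3: eliminating its block and plot leaves {C}.
Block 4, plot 2: eliminating its block and plot leaves {B, E}.
Block 4, plot 4: eliminating its block and plot leaves {B, E}.
Block 4, plot 5: eliminating its block and plot leaves {C, A, E}.
Block 4, plot 6: eliminating its block and plot leaves {C, F, E}.
Block 4, plot 7: eliminating its block and plot leaves {B, C, F}.
Block 5, plot 2: eliminating its block and plot leaves {B, E}.
Block 5, plot 4: eliminating its block and plot leaves {B, E, G, D}.
Block 5, plot 5: eliminating its block and plot leaves {E, G}.
Block 5, plot 6: eliminating its block and plot leaves {F, E, D}.
Block 5, plot 7: eliminating its block and plot leaves {B, F, G}.
Enumerating the assignments across these blanks that avoid any block or plot repeat gives 8 completions.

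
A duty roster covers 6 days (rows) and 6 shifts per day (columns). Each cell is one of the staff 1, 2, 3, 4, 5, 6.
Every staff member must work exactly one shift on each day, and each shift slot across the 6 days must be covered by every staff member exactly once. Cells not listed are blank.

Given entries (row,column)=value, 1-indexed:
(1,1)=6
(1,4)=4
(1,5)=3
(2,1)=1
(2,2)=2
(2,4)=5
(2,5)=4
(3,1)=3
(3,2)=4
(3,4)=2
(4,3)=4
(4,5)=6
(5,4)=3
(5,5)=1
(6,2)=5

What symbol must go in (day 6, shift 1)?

Day 1, shift 2: day 1 has {3, 4, 6} and shift 2 has {2, 4, 5}, leaving only 1.
Day 3, shift 5: day 3 has {2, 3, 4} and shift 5 has {1, 3, 4, 6}, leaving only 5.
Day 4, shift 2: day 4 has {4, 6} and shift 2 has {1, 2, 4, 5}, leaving only 3.
Day 4, shift 4: day 4 has {3, 4, 6} and shift 4 has {2, 3, 4, 5}, leaving only 1.
Day 5, shift 2: day 5 has {1, 3} and shift 2 has {1, 2, 3, 4, 5}, leaving only 6.
Day 6, shift 4: day 6 has {5} and shift 4 has {1, 2, 3, 4, 5}, leaving only 6.
Day 6, shift 5: day 6 has {5, 6} and shift 5 has {1, 3, 4, 5, 6}, leaving only 2.
Day 6 already has {2, 5, 6} and shift 1 already has {1, 3, 6}, so day 6, shift 1 must be 4.

4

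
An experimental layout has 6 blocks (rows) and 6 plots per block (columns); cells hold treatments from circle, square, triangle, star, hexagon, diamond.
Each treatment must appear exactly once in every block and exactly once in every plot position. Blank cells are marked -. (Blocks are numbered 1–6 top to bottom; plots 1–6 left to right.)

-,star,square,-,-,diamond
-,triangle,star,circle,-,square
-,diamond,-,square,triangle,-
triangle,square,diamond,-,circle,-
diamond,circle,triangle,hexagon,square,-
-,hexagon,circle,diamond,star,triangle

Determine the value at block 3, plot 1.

star

Block 1, plot 4: block 1 has {square, star, diamond} and plot 4 has {circle, square, hexagon, diamond}, leaving only triangle.
Block 1, plot 5: block 1 has {square, triangle, star, diamond} and plot 5 has {circle, square, triangle, star}, leaving only hexagon.
Block 1, plot 1: block 1 has {square, triangle, star, hexagon, diamond} and plot 1 has {triangle, diamond}, leaving only circle.
Block 2, plot 1: block 2 has {circle, square, triangle, star} and plot 1 has {circle, triangle, diamond}, leaving only hexagon.
Block 3 already has {square, triangle, diamond} and plot 1 already has {circle, triangle, hexagon, diamond}, so block 3, plot 1 must be star.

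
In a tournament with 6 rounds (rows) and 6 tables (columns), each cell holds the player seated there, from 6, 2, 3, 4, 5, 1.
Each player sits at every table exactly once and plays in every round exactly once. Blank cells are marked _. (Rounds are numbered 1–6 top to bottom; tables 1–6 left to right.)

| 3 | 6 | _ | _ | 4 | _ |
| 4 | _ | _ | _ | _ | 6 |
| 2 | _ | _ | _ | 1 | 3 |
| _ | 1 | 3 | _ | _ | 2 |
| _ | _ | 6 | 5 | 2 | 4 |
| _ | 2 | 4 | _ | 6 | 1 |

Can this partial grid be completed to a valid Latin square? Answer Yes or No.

No round or table among the givens repeats a symbol, and propagating forced cells runs into no contradiction.
One valid completion exists (for instance, 3 6 2 1 4 5 / 4 5 1 2 3 6 / 2 4 5 6 1 3 / 6 1 3 4 5 2 / 1 3 6 5 2 4 / 5 2 4 3 6 1).

Yes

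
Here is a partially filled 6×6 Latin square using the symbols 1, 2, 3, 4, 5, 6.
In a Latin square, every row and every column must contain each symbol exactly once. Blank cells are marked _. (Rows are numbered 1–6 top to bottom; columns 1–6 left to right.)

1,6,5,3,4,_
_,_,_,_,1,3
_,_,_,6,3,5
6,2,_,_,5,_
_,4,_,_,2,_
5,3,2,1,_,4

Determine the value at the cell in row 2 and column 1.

4

Row 1, column 6: row 1 has {1, 3, 4, 5, 6} and column 6 has {3, 4, 5}, leaving only 2.
Row 2, column 2: row 2 has {1, 3} and column 2 has {2, 3, 4, 6}, leaving only 5.
Row 3, column 2: row 3 has {3, 5, 6} and column 2 has {2, 3, 4, 5, 6}, leaving only 1.
Row 3, column 3: row 3 has {1, 3, 5, 6} and column 3 has {2, 5}, leaving only 4.
Row 2, column 3: row 2 has {1, 3, 5} and column 3 has {2, 4, 5}, leaving only 6.
Row 3, column 1: row 3 has {1, 3, 4, 5, 6} and column 1 has {1, 5, 6}, leaving only 2.
Row 2 already has {1, 3, 5, 6} and column 1 already has {1, 2, 5, 6}, so row 2, column 1 must be 4.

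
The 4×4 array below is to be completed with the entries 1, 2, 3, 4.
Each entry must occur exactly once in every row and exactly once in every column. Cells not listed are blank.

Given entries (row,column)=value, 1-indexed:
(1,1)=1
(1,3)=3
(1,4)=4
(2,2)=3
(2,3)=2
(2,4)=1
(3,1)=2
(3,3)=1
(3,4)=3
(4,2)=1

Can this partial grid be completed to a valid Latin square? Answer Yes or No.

No row or column among the givens repeats a symbol, and propagating forced cells runs into no contradiction.
One valid completion exists (for instance, 1 2 3 4 / 4 3 2 1 / 2 4 1 3 / 3 1 4 2).

Yes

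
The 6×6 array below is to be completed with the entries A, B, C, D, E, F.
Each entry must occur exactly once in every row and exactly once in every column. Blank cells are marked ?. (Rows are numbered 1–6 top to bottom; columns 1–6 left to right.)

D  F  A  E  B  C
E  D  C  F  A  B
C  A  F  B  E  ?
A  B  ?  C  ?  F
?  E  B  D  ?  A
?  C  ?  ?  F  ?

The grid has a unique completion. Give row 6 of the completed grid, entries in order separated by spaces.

Row 6, column 1: row 6 has {C, F} and column 1 has {A, C, D, E}, leaving only B.
Row 6, column 4: row 6 has {B, C, F} and column 4 has {B, C, D, E, F}, leaving only A.
Row 3, column 6: row 3 has {A, B, C, E, F} and column 6 has {A, B, C, F}, leaving only D.
Row 6, column 6: row 6 has {A, B, C, F} and column 6 has {A, B, C, D, F}, leaving only E.
Row 6, column 3: row 6 has {A, B, C, E, F} and column 3 has {A, B, C, F}, leaving only D.
So row 6 reads: B C D A F E.

B C D A F E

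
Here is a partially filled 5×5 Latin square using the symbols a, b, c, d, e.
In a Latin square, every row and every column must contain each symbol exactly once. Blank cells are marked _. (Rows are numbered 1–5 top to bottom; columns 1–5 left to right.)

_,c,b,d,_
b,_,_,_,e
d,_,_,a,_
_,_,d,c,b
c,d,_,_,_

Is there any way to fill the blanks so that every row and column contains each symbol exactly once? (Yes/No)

No

Row 2, column 4: row 2 together with column 4 already contain {a, b, c, d, e} — every symbol — so nothing can go there. The grid has no valid completion.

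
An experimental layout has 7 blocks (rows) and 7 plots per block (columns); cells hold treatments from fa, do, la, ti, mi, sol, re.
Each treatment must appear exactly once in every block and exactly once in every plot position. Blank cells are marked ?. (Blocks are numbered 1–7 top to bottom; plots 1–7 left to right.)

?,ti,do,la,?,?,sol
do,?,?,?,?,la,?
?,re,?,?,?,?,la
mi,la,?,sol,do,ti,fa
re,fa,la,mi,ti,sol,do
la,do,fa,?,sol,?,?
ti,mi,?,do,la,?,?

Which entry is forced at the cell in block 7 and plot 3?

Block 1, plot 1: block 1 has {do, la, ti, sol} and plot 1 has {do, la, ti, mi, re}, leaving only fa.
Block 2, plot 2: block 2 has {do, la} and plot 2 has {fa, do, la, ti, mi, re}, leaving only sol.
Block 3, plot 1: block 3 has {la, re} and plot 1 has {fa, do, la, ti, mi, re}, leaving only sol.
Block 4, plot 3: block 4 has {fa, do, la, ti, mi, sol} and plot 3 has {fa, do, la}, leaving only re.
Block 7 already has {do, la, ti, mi} and plot 3 already has {fa, do, la, re}, so block 7, plot 3 must be sol.

sol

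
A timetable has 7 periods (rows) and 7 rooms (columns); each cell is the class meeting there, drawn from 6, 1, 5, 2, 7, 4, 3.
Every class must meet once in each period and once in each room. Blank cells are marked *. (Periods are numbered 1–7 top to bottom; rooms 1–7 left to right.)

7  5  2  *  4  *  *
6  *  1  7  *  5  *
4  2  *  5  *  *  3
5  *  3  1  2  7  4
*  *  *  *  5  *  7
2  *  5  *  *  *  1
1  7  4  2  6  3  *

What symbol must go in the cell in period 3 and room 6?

6

Period 1, room 7: period 1 has {5, 2, 7, 4} and room 7 has {1, 7, 4, 3}, leaving only 6.
Period 1, room 4: period 1 has {6, 5, 2, 7, 4} and room 4 has {1, 5, 2, 7}, leaving only 3.
Period 1, room 6: period 1 has {6, 5, 2, 7, 4, 3} and room 6 has {5, 7, 3}, leaving only 1.
Period 3 already has {5, 2, 4, 3} and room 6 already has {1, 5, 7, 3}, so period 3, room 6 must be 6.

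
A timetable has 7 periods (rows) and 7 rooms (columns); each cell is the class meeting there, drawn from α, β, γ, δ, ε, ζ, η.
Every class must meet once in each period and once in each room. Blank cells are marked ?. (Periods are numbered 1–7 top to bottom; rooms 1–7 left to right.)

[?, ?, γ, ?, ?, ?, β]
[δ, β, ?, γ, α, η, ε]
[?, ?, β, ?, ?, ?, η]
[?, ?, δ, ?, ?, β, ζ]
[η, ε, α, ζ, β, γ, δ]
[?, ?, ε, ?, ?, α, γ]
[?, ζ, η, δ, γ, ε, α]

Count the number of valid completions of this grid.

Period 1, room 1: eliminating its period and room leaves {α, ε, ζ}.
Period 1, room 2: eliminating its period and room leaves {α, δ, η}.
Period 1, room 4: eliminating its period and room leaves {α, ε, η}.
Period 1, room 5: eliminating its period and room leaves {δ, ε, ζ, η}.
Period 1, room 6: eliminating its period and room leaves {δ, ζ}.
Period 2, room 3: eliminating its period and room leaves {ζ}.
Period 3, room 1: eliminating its period and room leaves {α, γ, ε, ζ}.
Period 3, room 2: eliminating its period and room leaves {α, γ, δ}.
Period 3, room 4: eliminating its period and room leaves {α, ε}.
Period 3, room 5: eliminating its period and room leaves {δ, ε, ζ}.
Period 3, room 6: eliminating its period and room leaves {δ, ζ}.
Period 4, room 1: eliminating its period and room leaves {α, γ, ε}.
Period 4, room 2: eliminating its period and room leaves {α, γ, η}.
Period 4, room 4: eliminating its period and room leaves {α, ε, η}.
Period 4, room 5: eliminating its period and room leaves {ε, η}.
Period 6, room 1: eliminating its period and room leaves {β, ζ}.
Period 6, room 2: eliminating its period and room leaves {δ, η}.
Period 6, room 4: eliminating its period and room leaves {β, η}.
Period 6, room 5: eliminating its period and room leaves {δ, ζ, η}.
Period 7, room 1: eliminating its period and room leaves {β}.
Enumerating the assignments across these blanks that avoid any period or room repeat gives 14 completions.

14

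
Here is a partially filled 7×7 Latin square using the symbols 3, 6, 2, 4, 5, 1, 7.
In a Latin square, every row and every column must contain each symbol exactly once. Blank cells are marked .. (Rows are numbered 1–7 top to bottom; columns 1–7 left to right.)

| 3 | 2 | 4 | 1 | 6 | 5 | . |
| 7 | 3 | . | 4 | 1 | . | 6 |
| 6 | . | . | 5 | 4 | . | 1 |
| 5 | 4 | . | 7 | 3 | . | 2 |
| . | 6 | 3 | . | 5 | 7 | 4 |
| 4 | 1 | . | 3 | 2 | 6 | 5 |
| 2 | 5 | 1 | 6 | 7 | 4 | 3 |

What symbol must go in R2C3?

Row 1, column 7: row 1 has {3, 6, 2, 4, 5, 1} and column 7 has {3, 6, 2, 4, 5, 1}, leaving only 7.
Row 2, column 6: row 2 has {3, 6, 4, 1, 7} and column 6 has {6, 4, 5, 7}, leaving only 2.
Row 2 already has {3, 6, 2, 4, 1, 7} and column 3 already has {3, 4, 1}, so row 2, column 3 must be 5.

5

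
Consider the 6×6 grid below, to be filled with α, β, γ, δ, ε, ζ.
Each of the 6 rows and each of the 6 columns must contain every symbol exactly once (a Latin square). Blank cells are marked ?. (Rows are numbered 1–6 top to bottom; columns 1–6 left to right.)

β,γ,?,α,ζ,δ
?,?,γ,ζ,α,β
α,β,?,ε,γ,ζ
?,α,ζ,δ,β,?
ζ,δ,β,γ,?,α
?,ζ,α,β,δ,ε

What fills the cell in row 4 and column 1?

ε

Row 1, column 3: row 1 has {α, β, γ, δ, ζ} and column 3 has {α, β, γ, ζ}, leaving only ε.
Row 2, column 2: row 2 has {α, β, γ, ζ} and column 2 has {α, β, γ, δ, ζ}, leaving only ε.
Row 2, column 1: row 2 has {α, β, γ, ε, ζ} and column 1 has {α, β, ζ}, leaving only δ.
Row 3, column 3: row 3 has {α, β, γ, ε, ζ} and column 3 has {α, β, γ, ε, ζ}, leaving only δ.
Row 4, column 6: row 4 has {α, β, δ, ζ} and column 6 has {α, β, δ, ε, ζ}, leaving only γ.
Row 4 already has {α, β, γ, δ, ζ} and column 1 already has {α, β, δ, ζ}, so row 4, column 1 must be ε.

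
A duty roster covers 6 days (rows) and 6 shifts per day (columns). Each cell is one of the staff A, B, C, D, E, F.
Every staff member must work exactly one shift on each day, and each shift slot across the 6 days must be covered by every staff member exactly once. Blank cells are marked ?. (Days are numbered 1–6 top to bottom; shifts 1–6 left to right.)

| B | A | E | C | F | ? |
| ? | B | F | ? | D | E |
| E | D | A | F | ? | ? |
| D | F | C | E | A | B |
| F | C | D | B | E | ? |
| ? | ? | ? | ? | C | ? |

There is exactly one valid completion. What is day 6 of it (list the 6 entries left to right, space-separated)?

A E B D C F

Day 6, shift 1: day 6 has {C} and shift 1 has {B, D, E, F}, leaving only A.
Day 6, shift 2: day 6 has {A, C} and shift 2 has {A, B, C, D, F}, leaving only E.
Day 6, shift 3: day 6 has {A, C, E} and shift 3 has {A, C, D, E, F}, leaving only B.
Day 6, shift 4: day 6 has {A, B, C, E} and shift 4 has {B, C, E, F}, leaving only D.
Day 6, shift 6: day 6 has {A, B, C, D, E} and shift 6 has {B, E}, leaving only F.
So day 6 reads: A E B D C F.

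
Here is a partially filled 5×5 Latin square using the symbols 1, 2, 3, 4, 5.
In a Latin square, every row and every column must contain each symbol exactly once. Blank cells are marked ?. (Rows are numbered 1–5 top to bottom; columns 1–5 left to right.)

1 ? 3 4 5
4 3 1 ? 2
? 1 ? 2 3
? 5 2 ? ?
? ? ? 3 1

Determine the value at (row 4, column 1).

Row 4 already has {2, 5} and column 1 already has {1, 4}, so row 4, column 1 must be 3.

3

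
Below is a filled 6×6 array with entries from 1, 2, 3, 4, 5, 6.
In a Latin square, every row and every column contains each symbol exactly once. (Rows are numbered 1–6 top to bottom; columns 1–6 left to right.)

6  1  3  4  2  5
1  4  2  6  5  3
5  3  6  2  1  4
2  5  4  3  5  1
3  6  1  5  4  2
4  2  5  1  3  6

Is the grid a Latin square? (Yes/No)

Row 4 contains 5 twice (at columns 2 and 5), so it is not a permutation.

No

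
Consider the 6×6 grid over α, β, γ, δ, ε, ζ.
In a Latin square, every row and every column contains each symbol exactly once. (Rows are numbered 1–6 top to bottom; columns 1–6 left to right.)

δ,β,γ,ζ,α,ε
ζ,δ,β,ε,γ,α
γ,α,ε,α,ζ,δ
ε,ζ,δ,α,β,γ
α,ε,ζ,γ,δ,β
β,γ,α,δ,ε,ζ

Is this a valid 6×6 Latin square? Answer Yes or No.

No

Row 3 contains α twice (at columns 2 and 4), so it is not a permutation.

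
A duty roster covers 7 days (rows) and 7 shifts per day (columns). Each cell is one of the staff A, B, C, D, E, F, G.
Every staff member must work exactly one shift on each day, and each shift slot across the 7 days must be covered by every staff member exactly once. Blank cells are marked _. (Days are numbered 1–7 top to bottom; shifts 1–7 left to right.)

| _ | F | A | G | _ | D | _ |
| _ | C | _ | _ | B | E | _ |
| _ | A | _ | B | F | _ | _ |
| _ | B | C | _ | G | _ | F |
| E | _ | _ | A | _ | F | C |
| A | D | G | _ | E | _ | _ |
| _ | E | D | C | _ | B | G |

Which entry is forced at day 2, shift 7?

A

Day 1, shift 5: day 1 has {A, D, F, G} and shift 5 has {B, E, F, G}, leaving only C.
Day 1, shift 1: day 1 has {A, C, D, F, G} and shift 1 has {A, E}, leaving only B.
Day 1, shift 7: day 1 has {A, B, C, D, F, G} and shift 7 has {C, F, G}, leaving only E.
Day 2, shift 3: day 2 has {B, C, E} and shift 3 has {A, C, D, G}, leaving only F.
Day 2, shift 4: day 2 has {B, C, E, F} and shift 4 has {A, B, C, G}, leaving only D.
Day 2 already has {B, C, D, E, F} and shift 7 already has {C, E, F, G}, so day 2, shift 7 must be A.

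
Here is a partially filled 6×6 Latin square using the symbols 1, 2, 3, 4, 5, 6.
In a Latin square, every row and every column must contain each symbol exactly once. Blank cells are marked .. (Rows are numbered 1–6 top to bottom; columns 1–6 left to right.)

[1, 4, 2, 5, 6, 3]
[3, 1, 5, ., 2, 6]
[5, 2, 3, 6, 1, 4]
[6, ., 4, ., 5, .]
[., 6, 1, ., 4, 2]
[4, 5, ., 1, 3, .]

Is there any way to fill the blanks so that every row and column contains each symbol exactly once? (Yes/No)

No

Row 5, column 1: row 5 together with column 1 already contain {1, 2, 3, 4, 5, 6} — every symbol — so nothing can go there. The grid has no valid completion.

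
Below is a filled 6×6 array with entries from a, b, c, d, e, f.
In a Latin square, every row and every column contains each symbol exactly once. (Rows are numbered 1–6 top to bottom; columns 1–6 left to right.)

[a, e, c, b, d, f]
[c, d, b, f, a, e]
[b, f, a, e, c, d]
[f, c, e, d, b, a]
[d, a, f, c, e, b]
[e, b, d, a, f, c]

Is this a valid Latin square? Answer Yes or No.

Yes

Each row is a permutation of the 6 symbols, and so is each column.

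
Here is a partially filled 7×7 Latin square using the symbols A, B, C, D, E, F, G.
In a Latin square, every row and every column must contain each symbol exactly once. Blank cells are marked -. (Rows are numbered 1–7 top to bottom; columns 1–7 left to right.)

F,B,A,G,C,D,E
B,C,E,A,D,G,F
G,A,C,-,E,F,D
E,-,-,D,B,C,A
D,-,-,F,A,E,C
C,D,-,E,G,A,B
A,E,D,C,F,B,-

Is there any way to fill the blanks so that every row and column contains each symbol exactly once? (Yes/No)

Yes

No row or column among the givens repeats a symbol, and propagating forced cells runs into no contradiction.
One valid completion exists (for instance, F B A G C D E / B C E A D G F / G A C B E F D / E F G D B C A / D G B F A E C / C D F E G A B / A E D C F B G).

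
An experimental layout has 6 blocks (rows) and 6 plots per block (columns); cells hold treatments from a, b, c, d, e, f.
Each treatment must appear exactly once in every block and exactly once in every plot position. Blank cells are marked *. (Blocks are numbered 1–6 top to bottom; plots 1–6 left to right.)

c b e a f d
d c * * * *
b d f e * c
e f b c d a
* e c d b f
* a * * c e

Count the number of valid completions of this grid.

1

Block 2, plot 3: eliminating its block and plot leaves {a}.
Block 2, plot 4: eliminating its block and plot leaves {b, f}.
Block 2, plot 5: eliminating its block and plot leaves {a, e}.
Block 2, plot 6: eliminating its block and plot leaves {b}.
Block 3, plot 5: eliminating its block and plot leaves {a}.
Block 5, plot 1: eliminating its block and plot leaves {a}.
Block 6, plot 1: eliminating its block and plot leaves {f}.
Block 6, plot 3: eliminating its block and plot leaves {d}.
Block 6, plot 4: eliminating its block and plot leaves {b, f}.
Only one assignment across all blanks avoids any block or plot repeat, giving 1 completion.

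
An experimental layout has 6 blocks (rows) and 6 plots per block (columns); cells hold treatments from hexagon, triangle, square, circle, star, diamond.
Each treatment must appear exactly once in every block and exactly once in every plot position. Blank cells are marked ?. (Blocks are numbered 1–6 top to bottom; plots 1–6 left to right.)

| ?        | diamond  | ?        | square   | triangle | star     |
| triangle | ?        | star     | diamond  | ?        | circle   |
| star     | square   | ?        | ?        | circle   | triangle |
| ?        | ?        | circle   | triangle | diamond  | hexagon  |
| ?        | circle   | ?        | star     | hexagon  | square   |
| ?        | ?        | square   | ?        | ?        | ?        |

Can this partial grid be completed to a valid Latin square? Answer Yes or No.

Yes

No block or plot among the givens repeats a symbol, and propagating forced cells runs into no contradiction.
One valid completion exists (for instance, circle diamond hexagon square triangle star / triangle hexagon star diamond square circle / star square diamond hexagon circle triangle / square star circle triangle diamond hexagon / diamond circle triangle star hexagon square / hexagon triangle square circle star diamond).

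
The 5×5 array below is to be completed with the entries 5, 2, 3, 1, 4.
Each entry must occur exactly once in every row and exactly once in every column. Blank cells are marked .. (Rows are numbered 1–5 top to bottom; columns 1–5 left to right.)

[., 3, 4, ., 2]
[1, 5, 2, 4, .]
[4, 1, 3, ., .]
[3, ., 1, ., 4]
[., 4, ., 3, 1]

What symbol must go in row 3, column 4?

2

Row 1, column 1: row 1 has {2, 3, 4} and column 1 has {3, 1, 4}, leaving only 5.
Row 1, column 4: row 1 has {5, 2, 3, 4} and column 4 has {3, 4}, leaving only 1.
Row 2, column 5: row 2 has {5, 2, 1, 4} and column 5 has {2, 1, 4}, leaving only 3.
Row 3, column 5: row 3 has {3, 1, 4} and column 5 has {2, 3, 1, 4}, leaving only 5.
Row 3 already has {5, 3, 1, 4} and column 4 already has {3, 1, 4}, so row 3, column 4 must be 2.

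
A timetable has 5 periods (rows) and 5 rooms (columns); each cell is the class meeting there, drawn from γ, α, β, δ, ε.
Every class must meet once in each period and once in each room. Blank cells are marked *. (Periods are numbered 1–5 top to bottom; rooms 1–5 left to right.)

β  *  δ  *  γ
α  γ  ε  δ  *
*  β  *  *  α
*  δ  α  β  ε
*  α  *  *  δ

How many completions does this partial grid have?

Period 1, room 2: eliminating its period and room leaves {ε}.
Period 1, room 4: eliminating its period and room leaves {α, ε}.
Period 2, room 5: eliminating its period and room leaves {β}.
Period 3, room 1: eliminating its period and room leaves {γ, δ, ε}.
Period 3, room 3: eliminating its period and room leaves {γ}.
Period 3, room 4: eliminating its period and room leaves {γ, ε}.
Period 4, room 1: eliminating its period and room leaves {γ}.
Period 5, room 1: eliminating its period and room leaves {γ, ε}.
Period 5, room 3: eliminating its period and room leaves {γ, β}.
Period 5, room 4: eliminating its period and room leaves {γ, ε}.
Only one assignment across all blanks avoids any period or room repeat, giving 1 completion.

1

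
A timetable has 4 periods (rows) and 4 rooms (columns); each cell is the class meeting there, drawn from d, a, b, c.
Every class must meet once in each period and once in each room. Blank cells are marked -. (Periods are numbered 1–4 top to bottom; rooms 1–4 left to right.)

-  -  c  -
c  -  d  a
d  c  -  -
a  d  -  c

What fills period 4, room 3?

Period 4 already has {d, a, c} and room 3 already has {d, c}, so period 4, room 3 must be b.

b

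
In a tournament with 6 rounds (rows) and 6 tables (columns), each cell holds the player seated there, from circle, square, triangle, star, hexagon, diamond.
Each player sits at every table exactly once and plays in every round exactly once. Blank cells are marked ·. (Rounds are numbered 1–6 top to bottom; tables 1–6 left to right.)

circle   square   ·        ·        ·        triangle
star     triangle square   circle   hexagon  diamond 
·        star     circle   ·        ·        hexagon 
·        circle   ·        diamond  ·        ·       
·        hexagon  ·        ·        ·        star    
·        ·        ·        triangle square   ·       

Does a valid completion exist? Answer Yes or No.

Round 3, table 4: round 3 has {circle, star, hexagon} and table 4 has {circle, triangle, diamond}, so it must be square.
Now round 5, table 4: round 5 together with table 4 already contain {circle, square, triangle, star, hexagon, diamond} — every symbol — so nothing can go there. The grid has no valid completion.

No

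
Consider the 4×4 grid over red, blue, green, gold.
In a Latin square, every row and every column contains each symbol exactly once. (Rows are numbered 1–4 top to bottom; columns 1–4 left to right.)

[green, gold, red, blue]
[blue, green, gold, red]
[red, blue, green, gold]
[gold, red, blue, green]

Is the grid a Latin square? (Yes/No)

Each row is a permutation of the 4 symbols, and so is each column.

Yes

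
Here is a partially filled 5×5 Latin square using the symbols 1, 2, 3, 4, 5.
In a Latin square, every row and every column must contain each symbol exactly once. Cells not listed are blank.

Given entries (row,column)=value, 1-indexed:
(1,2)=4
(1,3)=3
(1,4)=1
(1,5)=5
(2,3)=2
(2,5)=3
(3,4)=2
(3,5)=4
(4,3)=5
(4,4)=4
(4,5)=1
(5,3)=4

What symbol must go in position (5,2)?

5

Row 1, column 1: row 1 has {1, 3, 4, 5} and column 1 has {}, leaving only 2.
Row 2, column 4: row 2 has {2, 3} and column 4 has {1, 2, 4}, leaving only 5.
Row 2, column 2: row 2 has {2, 3, 5} and column 2 has {4}, leaving only 1.
Row 2, column 1: row 2 has {1, 2, 3, 5} and column 1 has {2}, leaving only 4.
Row 3, column 3: row 3 has {2, 4} and column 3 has {2, 3, 4, 5}, leaving only 1.
Row 4, column 1: row 4 has {1, 4, 5} and column 1 has {2, 4}, leaving only 3.
Row 3, column 1: row 3 has {1, 2, 4} and column 1 has {2, 3, 4}, leaving only 5.
Row 3, column 2: row 3 has {1, 2, 4, 5} and column 2 has {1, 4}, leaving only 3.
Row 4, column 2: row 4 has {1, 3, 4, 5} and column 2 has {1, 3, 4}, leaving only 2.
Row 5 already has {4} and column 2 already has {1, 2, 3, 4}, so row 5, column 2 must be 5.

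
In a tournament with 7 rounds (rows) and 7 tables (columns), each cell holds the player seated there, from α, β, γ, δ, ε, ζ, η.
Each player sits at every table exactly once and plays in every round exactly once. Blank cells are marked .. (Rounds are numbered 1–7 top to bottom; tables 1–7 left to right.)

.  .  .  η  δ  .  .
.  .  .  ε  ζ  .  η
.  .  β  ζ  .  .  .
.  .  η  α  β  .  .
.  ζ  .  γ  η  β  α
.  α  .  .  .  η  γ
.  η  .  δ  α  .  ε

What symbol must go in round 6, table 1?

ζ

Round 3, table 7: round 3 has {β, ζ} and table 7 has {α, γ, ε, η}, leaving only δ.
Round 4, table 7: round 4 has {α, β, η} and table 7 has {α, γ, δ, ε, η}, leaving only ζ.
Round 1, table 7: round 1 has {δ, η} and table 7 has {α, γ, δ, ε, ζ, η}, leaving only β.
Round 6, table 4: round 6 has {α, γ, η} and table 4 has {α, γ, δ, ε, ζ, η}, leaving only β.
Round 6, table 5: round 6 has {α, β, γ, η} and table 5 has {α, β, δ, ζ, η}, leaving only ε.
Round 3, table 5: round 3 has {β, δ, ζ} and table 5 has {α, β, δ, ε, ζ, η}, leaving only γ.
Round 3, table 2: round 3 has {β, γ, δ, ζ} and table 2 has {α, ζ, η}, leaving only ε.
Round 1, table 2: round 1 has {β, δ, η} and table 2 has {α, ε, ζ, η}, leaving only γ.
Round 3, table 6: round 3 has {β, γ, δ, ε, ζ} and table 6 has {β, η}, leaving only α.
Round 3, table 1: round 3 has {α, β, γ, δ, ε, ζ} and table 1 has {}, leaving only η.
Round 4, table 2: round 4 has {α, β, ζ, η} and table 2 has {α, γ, ε, ζ, η}, leaving only δ.
Round 2, table 2: round 2 has {ε, ζ, η} and table 2 has {α, γ, δ, ε, ζ, η}, leaving only β.
Round 6, table 1 is narrowed to {δ, ζ}.
If it were δ, then round 4, table 6 would be left with no valid symbol.
So round 6, table 1 must be ζ.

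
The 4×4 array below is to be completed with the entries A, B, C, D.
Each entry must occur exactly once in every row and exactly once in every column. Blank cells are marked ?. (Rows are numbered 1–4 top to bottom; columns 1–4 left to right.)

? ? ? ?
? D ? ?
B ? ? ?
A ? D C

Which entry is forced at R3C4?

D

Row 2, column 1: row 2 has {D} and column 1 has {A, B}, leaving only C.
Row 1, column 1: row 1 has {} and column 1 has {A, B, C}, leaving only D.
Row 4, column 2: row 4 has {A, C, D} and column 2 has {D}, leaving only B.
Row 3, column 4 is narrowed to {A, D}.
If it were A, then row 2, column 4 would be left with no valid symbol.
So row 3, column 4 must be D.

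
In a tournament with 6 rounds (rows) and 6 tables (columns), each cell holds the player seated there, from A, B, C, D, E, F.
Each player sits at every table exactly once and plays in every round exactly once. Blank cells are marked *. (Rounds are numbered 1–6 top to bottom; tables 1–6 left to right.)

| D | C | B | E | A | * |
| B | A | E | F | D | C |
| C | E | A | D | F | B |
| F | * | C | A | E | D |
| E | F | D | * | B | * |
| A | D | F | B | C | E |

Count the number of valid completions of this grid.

Round 1, table 6: eliminating its round and table leaves {F}.
Round 4, table 2: eliminating its round and table leaves {B}.
Round 5, table 4: eliminating its round and table leaves {C}.
Round 5, table 6: eliminating its round and table leaves {A}.
Only one assignment across all blanks avoids any round or table repeat, giving 1 completion.

1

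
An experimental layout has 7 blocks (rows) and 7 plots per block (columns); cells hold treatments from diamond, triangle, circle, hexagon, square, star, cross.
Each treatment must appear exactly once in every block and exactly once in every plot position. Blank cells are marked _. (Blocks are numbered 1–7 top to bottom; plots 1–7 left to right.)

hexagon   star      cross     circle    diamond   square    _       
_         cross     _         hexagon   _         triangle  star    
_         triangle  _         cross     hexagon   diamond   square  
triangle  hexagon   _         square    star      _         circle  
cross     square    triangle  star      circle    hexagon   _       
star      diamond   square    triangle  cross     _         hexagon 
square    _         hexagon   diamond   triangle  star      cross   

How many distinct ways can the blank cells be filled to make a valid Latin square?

1

Block 1, plot 7: eliminating its block and plot leaves {triangle}.
Block 2, plot 1: eliminating its block and plot leaves {diamond, circle}.
Block 2, plot 3: eliminating its block and plot leaves {diamond, circle}.
Block 2, plot 5: eliminating its block and plot leaves {square}.
Block 3, plot 1: eliminating its block and plot leaves {circle}.
Block 3, plot 3: eliminating its block and plot leaves {circle, star}.
Block 4, plot 3: eliminating its block and plot leaves {diamond}.
Block 4, plot 6: eliminating its block and plot leaves {cross}.
Block 5, plot 7: eliminating its block and plot leaves {diamond}.
Block 6, plot 6: eliminating its block and plot leaves {circle}.
Block 7, plot 2: eliminating its block and plot leaves {circle}.
Only one assignment across all blanks avoids any block or plot repeat, giving 1 completion.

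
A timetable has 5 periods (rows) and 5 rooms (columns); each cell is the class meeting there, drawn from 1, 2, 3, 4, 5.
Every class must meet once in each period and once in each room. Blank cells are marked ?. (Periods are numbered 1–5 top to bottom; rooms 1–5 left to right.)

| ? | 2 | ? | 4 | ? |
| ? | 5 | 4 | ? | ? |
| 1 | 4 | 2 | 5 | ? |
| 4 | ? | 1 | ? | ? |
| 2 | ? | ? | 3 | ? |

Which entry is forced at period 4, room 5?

5

Period 2, room 1: period 2 has {4, 5} and room 1 has {1, 2, 4}, leaving only 3.
Period 1, room 1: period 1 has {2, 4} and room 1 has {1, 2, 3, 4}, leaving only 5.
Period 1, room 3: period 1 has {2, 4, 5} and room 3 has {1, 2, 4}, leaving only 3.
Period 1, room 5: period 1 has {2, 3, 4, 5} and room 5 has {}, leaving only 1.
Period 2, room 5: period 2 has {3, 4, 5} and room 5 has {1}, leaving only 2.
Period 2, room 4: period 2 has {2, 3, 4, 5} and room 4 has {3, 4, 5}, leaving only 1.
Period 3, room 5: period 3 has {1, 2, 4, 5} and room 5 has {1, 2}, leaving only 3.
Period 4 already has {1, 4} and room 5 already has {1, 2, 3}, so period 4, room 5 must be 5.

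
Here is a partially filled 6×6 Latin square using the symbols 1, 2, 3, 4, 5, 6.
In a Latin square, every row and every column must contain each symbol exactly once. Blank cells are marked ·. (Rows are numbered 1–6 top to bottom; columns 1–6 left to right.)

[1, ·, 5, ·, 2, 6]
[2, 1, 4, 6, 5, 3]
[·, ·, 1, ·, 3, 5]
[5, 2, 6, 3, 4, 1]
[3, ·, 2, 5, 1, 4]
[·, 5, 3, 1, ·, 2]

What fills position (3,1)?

6

Row 1, column 4: row 1 has {1, 2, 5, 6} and column 4 has {1, 3, 5, 6}, leaving only 4.
Row 1, column 2: row 1 has {1, 2, 4, 5, 6} and column 2 has {1, 2, 5}, leaving only 3.
Row 3, column 4: row 3 has {1, 3, 5} and column 4 has {1, 3, 4, 5, 6}, leaving only 2.
Row 5, column 2: row 5 has {1, 2, 3, 4, 5} and column 2 has {1, 2, 3, 5}, leaving only 6.
Row 3, column 2: row 3 has {1, 2, 3, 5} and column 2 has {1, 2, 3, 5, 6}, leaving only 4.
Row 3 already has {1, 2, 3, 4, 5} and column 1 already has {1, 2, 3, 5}, so row 3, column 1 must be 6.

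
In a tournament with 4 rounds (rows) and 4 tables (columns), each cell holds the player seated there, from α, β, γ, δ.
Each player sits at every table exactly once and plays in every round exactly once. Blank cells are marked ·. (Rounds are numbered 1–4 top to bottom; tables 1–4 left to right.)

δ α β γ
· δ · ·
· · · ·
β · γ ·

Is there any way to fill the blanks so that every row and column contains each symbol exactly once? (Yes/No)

Round 4, table 2: round 4 together with table 2 already contain {α, β, γ, δ} — every symbol — so nothing can go there. The grid has no valid completion.

No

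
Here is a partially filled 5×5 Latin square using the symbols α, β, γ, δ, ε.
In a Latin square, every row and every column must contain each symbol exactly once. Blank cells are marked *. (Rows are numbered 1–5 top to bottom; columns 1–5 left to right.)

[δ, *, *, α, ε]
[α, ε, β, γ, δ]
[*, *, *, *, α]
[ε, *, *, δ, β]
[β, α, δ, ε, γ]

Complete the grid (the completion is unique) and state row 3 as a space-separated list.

γ δ ε β α

Row 3, column 1: row 3 has {α} and column 1 has {α, β, δ, ε}, leaving only γ.
Row 3, column 3: row 3 has {α, γ} and column 3 has {β, δ}, leaving only ε.
Row 3, column 4: row 3 has {α, γ, ε} and column 4 has {α, γ, δ, ε}, leaving only β.
Row 3, column 2: row 3 has {α, β, γ, ε} and column 2 has {α, ε}, leaving only δ.
So row 3 reads: γ δ ε β α.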